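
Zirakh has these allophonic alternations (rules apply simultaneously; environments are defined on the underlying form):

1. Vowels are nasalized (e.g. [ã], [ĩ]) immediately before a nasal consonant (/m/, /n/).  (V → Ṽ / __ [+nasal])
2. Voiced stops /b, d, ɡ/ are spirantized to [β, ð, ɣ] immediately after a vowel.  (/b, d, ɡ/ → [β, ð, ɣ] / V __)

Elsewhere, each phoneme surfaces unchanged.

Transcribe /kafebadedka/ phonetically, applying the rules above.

/k/ (word-initial) is unaffected → [k].
/a/ (between /k/ and /f/) is in the target of rule 1 but the environment (before a nasal consonant) is not met → [a].
/f/ stays [f].
/e/ — between /f/ and /b/; rule 1 does not apply here → [e].
/b/ — between /e/ and /a/, immediately after a vowel — surfaces as [β] (rule 2).
/a/ — between /b/ and /d/; rule 1 does not apply here → [a].
/d/ meets the environment for rule 2 (immediately after a vowel) → [ð].
/e/ — between /d/ and /d/; rule 1 does not apply here → [e].
Rule 2 applies to /d/ (between /e/ and /k/: immediately after a vowel) → [ð].
/k/ — not in any rule's target class → [k].
/a/ (word-final): rule 1 targets it, but not before a nasal consonant → unchanged [a].

[kafeβaðeðka]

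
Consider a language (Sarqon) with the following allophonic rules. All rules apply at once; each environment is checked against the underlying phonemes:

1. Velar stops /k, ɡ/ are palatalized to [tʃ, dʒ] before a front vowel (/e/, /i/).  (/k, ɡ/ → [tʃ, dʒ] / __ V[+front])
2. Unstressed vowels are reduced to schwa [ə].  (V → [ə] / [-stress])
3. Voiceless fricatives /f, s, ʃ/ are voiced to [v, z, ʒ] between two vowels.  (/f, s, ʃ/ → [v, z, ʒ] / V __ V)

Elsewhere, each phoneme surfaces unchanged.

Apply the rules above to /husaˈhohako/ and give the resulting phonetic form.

/u/ (between /h/ and /s/): in an unstressed syllable, so rule 2 applies → [ə].
/s/ (between /u/ and /a/): between two vowels, so rule 3 applies → [z].
/a/ (between /s/ and /h/) occurs in an unstressed syllable → [ə] by rule 2.
/o/ — between /h/ and /h/; rule 2 does not apply here → [o].
/a/ — between /h/ and /k/, in an unstressed syllable — surfaces as [ə] (rule 2).
/k/ — between /a/ and /o/; rule 1 does not apply here → [k].
Rule 2 applies to /o/ (word-final: in an unstressed syllable) → [ə].

[həzəˈhohəkə]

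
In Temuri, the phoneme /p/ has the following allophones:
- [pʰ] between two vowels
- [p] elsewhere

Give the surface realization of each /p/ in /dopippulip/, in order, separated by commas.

[pʰ], [p], [p], [p]

Occurrence 1 (position 3): between two vowels → [pʰ].
Occurrence 2 (position 5): no conditioning environment matches → elsewhere allophone [p].
Occurrence 3 (position 6): no conditioning environment matches → elsewhere allophone [p].
Occurrence 4 (position 10): no conditioning environment matches → elsewhere allophone [p].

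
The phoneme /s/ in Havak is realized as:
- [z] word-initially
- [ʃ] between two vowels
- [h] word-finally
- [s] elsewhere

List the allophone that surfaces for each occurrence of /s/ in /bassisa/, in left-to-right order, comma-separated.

Occurrence 1 (position 3): no conditioning environment matches → elsewhere allophone [s].
Occurrence 2 (position 4): no conditioning environment matches → elsewhere allophone [s].
Occurrence 3 (position 6): between two vowels → [ʃ].

[s], [s], [ʃ]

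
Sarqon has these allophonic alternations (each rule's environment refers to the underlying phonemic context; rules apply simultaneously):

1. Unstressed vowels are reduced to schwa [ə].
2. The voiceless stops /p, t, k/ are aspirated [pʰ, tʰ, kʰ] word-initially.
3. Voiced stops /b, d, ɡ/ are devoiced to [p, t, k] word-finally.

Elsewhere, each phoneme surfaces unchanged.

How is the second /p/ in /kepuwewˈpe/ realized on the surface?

[p]

/p/ (between /w/ and /e/) fails the environment for rule 2, so it stays [p].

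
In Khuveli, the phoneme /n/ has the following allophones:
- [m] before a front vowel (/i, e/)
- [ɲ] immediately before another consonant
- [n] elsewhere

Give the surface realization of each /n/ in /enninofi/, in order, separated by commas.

[ɲ], [m], [n]

Occurrence 1 (position 2): immediately before another consonant → [ɲ].
Occurrence 2 (position 3): before a front vowel (/i, e/) → [m].
Occurrence 3 (position 5): no conditioning environment matches → elsewhere allophone [n].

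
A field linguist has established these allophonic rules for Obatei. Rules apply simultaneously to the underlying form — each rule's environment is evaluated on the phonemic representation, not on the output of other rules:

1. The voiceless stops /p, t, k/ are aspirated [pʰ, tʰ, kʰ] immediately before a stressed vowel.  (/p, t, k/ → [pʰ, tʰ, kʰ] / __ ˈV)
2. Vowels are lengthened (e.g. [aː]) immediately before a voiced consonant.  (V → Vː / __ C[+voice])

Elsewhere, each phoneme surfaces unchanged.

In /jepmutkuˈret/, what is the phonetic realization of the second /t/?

/t/ (word-final): rule 1 targets it, but not immediately before a stressed vowel → unchanged [t].

[t]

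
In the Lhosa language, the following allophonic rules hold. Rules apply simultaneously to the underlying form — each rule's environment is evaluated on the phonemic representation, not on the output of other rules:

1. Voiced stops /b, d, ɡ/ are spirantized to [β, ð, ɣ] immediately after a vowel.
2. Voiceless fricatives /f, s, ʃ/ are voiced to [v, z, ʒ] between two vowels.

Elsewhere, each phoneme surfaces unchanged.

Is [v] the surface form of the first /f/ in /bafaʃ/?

Yes

/f/ (between /a/ and /a/) occurs between two vowels → [v] by rule 2.
The actual realization is [v], which matches [v].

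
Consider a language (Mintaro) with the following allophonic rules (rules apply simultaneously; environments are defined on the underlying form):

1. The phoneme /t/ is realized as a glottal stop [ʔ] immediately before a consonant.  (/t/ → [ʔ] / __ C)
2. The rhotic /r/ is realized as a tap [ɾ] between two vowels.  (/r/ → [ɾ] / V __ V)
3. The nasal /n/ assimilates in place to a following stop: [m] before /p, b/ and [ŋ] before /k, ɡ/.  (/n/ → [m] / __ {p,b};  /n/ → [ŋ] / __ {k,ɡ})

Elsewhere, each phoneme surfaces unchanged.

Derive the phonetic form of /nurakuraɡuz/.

[nuɾakuɾaɡuz]

/n/ — word-initial; rule 3 does not apply here → [n].
/r/ (between /u/ and /a/) occurs between two vowels → [ɾ] by rule 2.
/r/ (between /u/ and /a/) occurs between two vowels → [ɾ] by rule 2.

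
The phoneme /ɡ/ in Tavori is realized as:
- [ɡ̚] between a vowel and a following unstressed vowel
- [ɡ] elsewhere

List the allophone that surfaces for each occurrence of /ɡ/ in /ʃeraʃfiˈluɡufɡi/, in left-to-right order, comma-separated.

Occurrence 1 (position 10): between a vowel and a following unstressed vowel → [ɡ̚].
Occurrence 2 (position 13): no conditioning environment matches → elsewhere allophone [ɡ].

[ɡ̚], [ɡ]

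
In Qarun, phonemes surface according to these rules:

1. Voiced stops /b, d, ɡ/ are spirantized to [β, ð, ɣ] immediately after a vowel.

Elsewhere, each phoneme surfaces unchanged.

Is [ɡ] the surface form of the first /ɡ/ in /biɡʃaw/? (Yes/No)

/ɡ/ meets the environment for rule 1 (immediately after a vowel) → [ɣ].
The actual realization is [ɣ], not [ɡ].

No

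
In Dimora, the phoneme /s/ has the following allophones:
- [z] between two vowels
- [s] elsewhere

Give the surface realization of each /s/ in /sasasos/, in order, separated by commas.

[s], [z], [z], [s]

Occurrence 1 (position 1): no conditioning environment matches → elsewhere allophone [s].
Occurrence 2 (position 3): between two vowels → [z].
Occurrence 3 (position 5): between two vowels → [z].
Occurrence 4 (position 7): no conditioning environment matches → elsewhere allophone [s].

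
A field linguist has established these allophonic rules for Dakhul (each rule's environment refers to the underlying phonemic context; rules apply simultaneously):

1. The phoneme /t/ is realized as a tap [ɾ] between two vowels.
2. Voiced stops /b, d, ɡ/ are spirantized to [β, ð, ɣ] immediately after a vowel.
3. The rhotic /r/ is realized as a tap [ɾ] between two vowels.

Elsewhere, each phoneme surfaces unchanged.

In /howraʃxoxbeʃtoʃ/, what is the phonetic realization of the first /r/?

/r/ (between /w/ and /a/) fails the environment for rule 3, so it stays [r].

[r]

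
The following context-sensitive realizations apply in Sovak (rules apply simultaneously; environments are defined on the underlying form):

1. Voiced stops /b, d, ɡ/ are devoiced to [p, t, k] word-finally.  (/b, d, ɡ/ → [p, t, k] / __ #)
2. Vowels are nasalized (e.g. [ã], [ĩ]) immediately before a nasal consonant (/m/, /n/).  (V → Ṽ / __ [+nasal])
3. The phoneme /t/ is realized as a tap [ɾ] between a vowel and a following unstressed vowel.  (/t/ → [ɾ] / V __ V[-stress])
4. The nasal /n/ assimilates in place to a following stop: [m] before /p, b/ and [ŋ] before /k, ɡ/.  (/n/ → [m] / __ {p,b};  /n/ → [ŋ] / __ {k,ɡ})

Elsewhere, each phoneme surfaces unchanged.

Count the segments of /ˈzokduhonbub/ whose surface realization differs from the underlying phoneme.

Segments that undergo a rule: /o/ → [õ] (rule 2); /n/ → [m] (rule 4); /b/ → [p] (rule 1).
All other segments surface unchanged.

3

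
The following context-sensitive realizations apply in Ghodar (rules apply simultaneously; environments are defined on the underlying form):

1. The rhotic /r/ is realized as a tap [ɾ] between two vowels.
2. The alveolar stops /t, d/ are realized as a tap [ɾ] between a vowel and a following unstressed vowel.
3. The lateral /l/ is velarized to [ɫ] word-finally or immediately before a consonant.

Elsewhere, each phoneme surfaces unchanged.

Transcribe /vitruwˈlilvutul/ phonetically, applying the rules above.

[vitruwˈliɫvuɾuɫ]

/v/ (word-initial): no rule targets it → [v].
/i/ (between /v/ and /t/): no rule targets it → [i].
/t/ (between /i/ and /r/) is in the target of rule 2 but the environment (between a vowel and a following unstressed vowel) is not met → [t].
/r/ (between /t/ and /u/) is in the target of rule 1 but the environment (between two vowels) is not met → [r].
/u/ (between /r/ and /w/) is unaffected → [u].
/w/ (between /u/ and /l/) is unaffected → [w].
/l/ (between /w/ and /i/) is in the target of rule 3 but the environment (word-finally or immediately before a consonant) is not met → [l].
/i/ (between /l/ and /l/) is unaffected → [i].
/l/ (between /i/ and /v/) occurs word-finally or immediately before a consonant → [ɫ] by rule 3.
/v/ (between /l/ and /u/) is unaffected → [v].
/u/ stays [u].
Rule 2 applies to /t/ (between /u/ and /u/: between a vowel and a following unstressed vowel) → [ɾ].
/u/ — not in any rule's target class → [u].
/l/ meets the environment for rule 3 (word-finally or immediately before a consonant) → [ɫ].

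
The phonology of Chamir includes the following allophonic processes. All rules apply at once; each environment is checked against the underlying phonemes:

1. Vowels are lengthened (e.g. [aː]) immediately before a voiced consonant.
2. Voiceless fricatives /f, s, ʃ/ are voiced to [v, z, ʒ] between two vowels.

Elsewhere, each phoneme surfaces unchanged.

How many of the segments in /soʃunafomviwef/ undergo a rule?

Segments that undergo a rule: /ʃ/ → [ʒ] (rule 2); /u/ → [uː] (rule 1); /f/ → [v] (rule 2); /o/ → [oː] (rule 1); /i/ → [iː] (rule 1).
All other segments surface unchanged.

5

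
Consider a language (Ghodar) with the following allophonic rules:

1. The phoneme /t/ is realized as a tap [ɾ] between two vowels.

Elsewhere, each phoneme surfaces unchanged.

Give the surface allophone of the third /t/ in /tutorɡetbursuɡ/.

[t]

/t/ — between /e/ and /b/; rule 1 does not apply here → [t].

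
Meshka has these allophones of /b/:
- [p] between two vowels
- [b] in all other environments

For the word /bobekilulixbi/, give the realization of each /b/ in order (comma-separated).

[b], [p], [b]

Occurrence 1 (position 1): no conditioning environment matches → elsewhere allophone [b].
Occurrence 2 (position 3): between two vowels → [p].
Occurrence 3 (position 12): no conditioning environment matches → elsewhere allophone [b].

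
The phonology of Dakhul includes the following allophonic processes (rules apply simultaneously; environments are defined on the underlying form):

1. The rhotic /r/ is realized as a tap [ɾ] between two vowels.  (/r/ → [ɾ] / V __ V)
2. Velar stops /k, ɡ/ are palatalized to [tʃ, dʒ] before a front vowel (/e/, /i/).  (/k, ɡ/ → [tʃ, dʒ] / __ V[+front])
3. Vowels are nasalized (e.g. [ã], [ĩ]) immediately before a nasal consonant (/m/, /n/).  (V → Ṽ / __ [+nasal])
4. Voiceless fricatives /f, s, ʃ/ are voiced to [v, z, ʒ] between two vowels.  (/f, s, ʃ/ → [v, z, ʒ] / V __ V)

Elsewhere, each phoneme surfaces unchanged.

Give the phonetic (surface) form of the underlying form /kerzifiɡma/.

/k/ meets the environment for rule 2 (before a front vowel) → [tʃ].
/e/ — between /k/ and /r/; rule 3 does not apply here → [e].
/r/ (between /e/ and /z/) fails the environment for rule 1, so it stays [r].
/z/ — not in any rule's target class → [z].
/i/ (between /z/ and /f/) fails the environment for rule 3, so it stays [i].
/f/ meets the environment for rule 4 (between two vowels) → [v].
/i/ (between /f/ and /ɡ/) is in the target of rule 3 but the environment (before a nasal consonant) is not met → [i].
/ɡ/ — between /i/ and /m/; rule 2 does not apply here → [ɡ].
/m/ stays [m].
/a/ (word-final) fails the environment for rule 3, so it stays [a].

[tʃerziviɡma]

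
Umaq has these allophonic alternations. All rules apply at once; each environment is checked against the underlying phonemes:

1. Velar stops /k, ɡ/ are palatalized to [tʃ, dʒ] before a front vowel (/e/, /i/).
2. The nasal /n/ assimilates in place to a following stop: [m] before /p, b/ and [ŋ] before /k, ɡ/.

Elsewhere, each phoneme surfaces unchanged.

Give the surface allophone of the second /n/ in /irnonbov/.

[m]

/n/ (between /o/ and /b/): before a labial or velar stop, so rule 2 applies → [m].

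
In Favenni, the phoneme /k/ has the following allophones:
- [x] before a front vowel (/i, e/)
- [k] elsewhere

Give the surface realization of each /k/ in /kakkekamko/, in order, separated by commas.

Occurrence 1 (position 1): no conditioning environment matches → elsewhere allophone [k].
Occurrence 2 (position 3): no conditioning environment matches → elsewhere allophone [k].
Occurrence 3 (position 4): before a front vowel (/i, e/) → [x].
Occurrence 4 (position 6): no conditioning environment matches → elsewhere allophone [k].
Occurrence 5 (position 9): no conditioning environment matches → elsewhere allophone [k].

[k], [k], [x], [k], [k]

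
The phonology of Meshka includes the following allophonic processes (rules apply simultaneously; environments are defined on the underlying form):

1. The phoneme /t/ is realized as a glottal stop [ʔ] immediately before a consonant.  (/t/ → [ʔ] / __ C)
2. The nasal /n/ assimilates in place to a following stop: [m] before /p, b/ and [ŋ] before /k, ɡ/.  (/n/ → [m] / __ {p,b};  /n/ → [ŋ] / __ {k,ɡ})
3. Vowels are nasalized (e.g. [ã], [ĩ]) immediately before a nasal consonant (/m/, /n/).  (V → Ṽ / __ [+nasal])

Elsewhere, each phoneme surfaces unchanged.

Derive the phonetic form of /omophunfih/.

[õmophũnfih]

/o/ (word-initial) occurs before a nasal consonant → [õ] by rule 3.
/m/ stays [m].
/o/ (between /m/ and /p/): rule 3 targets it, but not before a nasal consonant → unchanged [o].
/p/ stays [p].
/h/ — not in any rule's target class → [h].
/u/ — between /h/ and /n/, before a nasal consonant — surfaces as [ũ] (rule 3).
/n/ (between /u/ and /f/): rule 2 targets it, but not before a labial or velar stop → unchanged [n].
/f/ stays [f].
/i/ (between /f/ and /h/) fails the environment for rule 3, so it stays [i].
/h/ stays [h].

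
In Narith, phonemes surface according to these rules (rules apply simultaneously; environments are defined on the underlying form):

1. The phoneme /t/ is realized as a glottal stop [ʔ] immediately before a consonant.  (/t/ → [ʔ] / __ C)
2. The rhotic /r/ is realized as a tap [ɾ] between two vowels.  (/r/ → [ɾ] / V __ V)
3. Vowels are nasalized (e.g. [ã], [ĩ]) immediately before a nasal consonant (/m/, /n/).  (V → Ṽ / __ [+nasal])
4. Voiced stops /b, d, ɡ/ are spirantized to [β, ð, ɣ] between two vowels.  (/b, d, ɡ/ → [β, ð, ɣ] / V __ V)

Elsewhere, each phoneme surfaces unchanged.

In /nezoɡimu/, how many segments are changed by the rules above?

Segments that undergo a rule: /ɡ/ → [ɣ] (rule 4); /i/ → [ĩ] (rule 3).
All other segments surface unchanged.

2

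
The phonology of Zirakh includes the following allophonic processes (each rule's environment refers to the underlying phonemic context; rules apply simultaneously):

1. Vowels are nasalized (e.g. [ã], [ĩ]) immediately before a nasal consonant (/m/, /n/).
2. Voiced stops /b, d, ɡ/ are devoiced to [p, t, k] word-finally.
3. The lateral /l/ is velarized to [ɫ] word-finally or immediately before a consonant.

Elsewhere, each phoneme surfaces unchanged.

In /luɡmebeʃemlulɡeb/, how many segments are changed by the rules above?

Segments that undergo a rule: /e/ → [ẽ] (rule 1); /l/ → [ɫ] (rule 3); /b/ → [p] (rule 2).
All other segments surface unchanged.

3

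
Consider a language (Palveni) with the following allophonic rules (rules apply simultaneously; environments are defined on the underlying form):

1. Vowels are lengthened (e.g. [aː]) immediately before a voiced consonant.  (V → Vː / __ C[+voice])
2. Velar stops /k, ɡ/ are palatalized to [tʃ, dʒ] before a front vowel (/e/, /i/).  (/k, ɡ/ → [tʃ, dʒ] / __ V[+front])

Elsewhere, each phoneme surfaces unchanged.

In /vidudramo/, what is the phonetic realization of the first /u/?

/u/ (between /d/ and /d/) occurs before a voiced consonant → [uː] by rule 1.

[uː]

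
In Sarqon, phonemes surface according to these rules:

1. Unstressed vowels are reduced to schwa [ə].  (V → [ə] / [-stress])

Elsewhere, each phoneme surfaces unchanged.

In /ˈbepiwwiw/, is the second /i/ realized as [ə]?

Yes

/i/ meets the environment for rule 1 (in an unstressed syllable) → [ə].
The actual realization is [ə], which matches [ə].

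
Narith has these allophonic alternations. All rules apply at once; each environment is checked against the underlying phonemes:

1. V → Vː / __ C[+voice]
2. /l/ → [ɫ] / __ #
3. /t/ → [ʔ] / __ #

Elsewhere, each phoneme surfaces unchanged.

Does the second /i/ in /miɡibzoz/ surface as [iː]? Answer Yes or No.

Yes

/i/ (between /ɡ/ and /b/): before a voiced consonant, so rule 1 applies → [iː].
The actual realization is [iː], which matches [iː].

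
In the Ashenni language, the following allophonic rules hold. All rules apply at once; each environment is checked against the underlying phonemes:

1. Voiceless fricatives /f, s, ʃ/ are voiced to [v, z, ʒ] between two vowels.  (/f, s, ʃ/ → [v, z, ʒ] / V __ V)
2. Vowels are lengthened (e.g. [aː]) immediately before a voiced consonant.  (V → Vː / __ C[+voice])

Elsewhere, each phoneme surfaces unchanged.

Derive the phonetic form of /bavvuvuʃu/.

/b/ (word-initial): no rule targets it → [b].
/a/ meets the environment for rule 2 (before a voiced consonant) → [aː].
/v/ — not in any rule's target class → [v].
/v/ (between /v/ and /u/): no rule targets it → [v].
/u/ meets the environment for rule 2 (before a voiced consonant) → [uː].
/v/ (between /u/ and /u/): no rule targets it → [v].
/u/ (between /v/ and /ʃ/): rule 2 targets it, but not before a voiced consonant → unchanged [u].
/ʃ/ (between /u/ and /u/): between two vowels, so rule 1 applies → [ʒ].
/u/ — word-final; rule 2 does not apply here → [u].

[baːvvuːvuʒu]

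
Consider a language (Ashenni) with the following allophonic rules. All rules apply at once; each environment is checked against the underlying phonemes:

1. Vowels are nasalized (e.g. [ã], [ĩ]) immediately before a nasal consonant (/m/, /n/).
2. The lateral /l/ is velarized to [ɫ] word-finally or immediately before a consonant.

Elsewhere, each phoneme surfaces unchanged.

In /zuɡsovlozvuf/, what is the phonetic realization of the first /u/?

/u/ (between /z/ and /ɡ/): rule 1 targets it, but not before a nasal consonant → unchanged [u].

[u]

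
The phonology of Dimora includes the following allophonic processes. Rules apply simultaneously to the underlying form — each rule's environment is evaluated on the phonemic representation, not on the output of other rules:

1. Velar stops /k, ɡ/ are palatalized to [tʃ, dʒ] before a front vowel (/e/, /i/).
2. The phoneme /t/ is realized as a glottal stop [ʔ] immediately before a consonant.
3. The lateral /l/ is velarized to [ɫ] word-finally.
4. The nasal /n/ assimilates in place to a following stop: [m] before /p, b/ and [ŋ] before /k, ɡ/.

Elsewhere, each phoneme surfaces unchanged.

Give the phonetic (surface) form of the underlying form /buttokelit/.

[buʔtotʃelit]

/b/ stays [b].
/u/ (between /b/ and /t/): no rule targets it → [u].
/t/ — between /u/ and /t/, immediately before a consonant — surfaces as [ʔ] (rule 2).
/t/ (between /t/ and /o/): rule 2 targets it, but not immediately before a consonant → unchanged [t].
/o/ (between /t/ and /k/): no rule targets it → [o].
/k/ (between /o/ and /e/) occurs before a front vowel → [tʃ] by rule 1.
/e/ stays [e].
/l/ (between /e/ and /i/) fails the environment for rule 3, so it stays [l].
/i/ stays [i].
/t/ (word-final) is in the target of rule 2 but the environment (immediately before a consonant) is not met → [t].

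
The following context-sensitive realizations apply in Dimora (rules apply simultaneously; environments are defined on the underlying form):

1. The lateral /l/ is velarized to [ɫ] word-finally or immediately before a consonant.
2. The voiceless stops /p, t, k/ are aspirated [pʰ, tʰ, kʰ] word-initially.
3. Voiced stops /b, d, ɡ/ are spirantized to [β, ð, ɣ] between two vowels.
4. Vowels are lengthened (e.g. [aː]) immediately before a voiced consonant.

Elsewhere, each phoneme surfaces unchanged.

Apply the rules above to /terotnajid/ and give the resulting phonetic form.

[tʰeːrotnaːjiːd]

/t/ (word-initial): word-initially, so rule 2 applies → [tʰ].
/e/ meets the environment for rule 4 (before a voiced consonant) → [eː].
/r/ (between /e/ and /o/) is unaffected → [r].
/o/ (between /r/ and /t/) fails the environment for rule 4, so it stays [o].
/t/ (between /o/ and /n/) fails the environment for rule 2, so it stays [t].
/n/ (between /t/ and /a/): no rule targets it → [n].
/a/ (between /n/ and /j/): before a voiced consonant, so rule 4 applies → [aː].
/j/ — not in any rule's target class → [j].
Rule 4 applies to /i/ (between /j/ and /d/: before a voiced consonant) → [iː].
/d/ (word-final): rule 3 targets it, but not between two vowels → unchanged [d].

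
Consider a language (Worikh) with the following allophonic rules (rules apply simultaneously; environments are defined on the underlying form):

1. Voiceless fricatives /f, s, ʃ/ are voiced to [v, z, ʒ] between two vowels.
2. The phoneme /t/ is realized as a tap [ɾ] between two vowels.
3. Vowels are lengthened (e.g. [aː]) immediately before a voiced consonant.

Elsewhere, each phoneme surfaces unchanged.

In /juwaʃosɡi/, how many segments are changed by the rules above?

Segments that undergo a rule: /u/ → [uː] (rule 3); /ʃ/ → [ʒ] (rule 1).
All other segments surface unchanged.

2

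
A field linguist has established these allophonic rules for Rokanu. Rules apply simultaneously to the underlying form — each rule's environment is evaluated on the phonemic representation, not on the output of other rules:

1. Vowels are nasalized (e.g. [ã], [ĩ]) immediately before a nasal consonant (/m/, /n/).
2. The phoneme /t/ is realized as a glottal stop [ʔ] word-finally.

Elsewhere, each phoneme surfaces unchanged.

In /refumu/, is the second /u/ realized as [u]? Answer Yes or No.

Yes

/u/ (word-final): rule 1 targets it, but not before a nasal consonant → unchanged [u].
The actual realization is [u], which matches [u].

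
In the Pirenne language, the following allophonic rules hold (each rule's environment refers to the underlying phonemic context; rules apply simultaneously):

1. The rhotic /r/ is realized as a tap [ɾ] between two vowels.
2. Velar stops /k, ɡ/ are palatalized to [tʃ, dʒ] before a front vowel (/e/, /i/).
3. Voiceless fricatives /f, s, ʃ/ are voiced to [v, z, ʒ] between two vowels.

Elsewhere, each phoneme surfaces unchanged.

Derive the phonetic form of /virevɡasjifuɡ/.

[viɾevɡasjivuɡ]

Rule 1 applies to /r/ (between /i/ and /e/: between two vowels) → [ɾ].
/ɡ/ (between /v/ and /a/) fails the environment for rule 2, so it stays [ɡ].
/s/ — between /a/ and /j/; rule 3 does not apply here → [s].
/f/ (between /i/ and /u/): between two vowels, so rule 3 applies → [v].
/ɡ/ (word-final): rule 2 targets it, but not before a front vowel → unchanged [ɡ].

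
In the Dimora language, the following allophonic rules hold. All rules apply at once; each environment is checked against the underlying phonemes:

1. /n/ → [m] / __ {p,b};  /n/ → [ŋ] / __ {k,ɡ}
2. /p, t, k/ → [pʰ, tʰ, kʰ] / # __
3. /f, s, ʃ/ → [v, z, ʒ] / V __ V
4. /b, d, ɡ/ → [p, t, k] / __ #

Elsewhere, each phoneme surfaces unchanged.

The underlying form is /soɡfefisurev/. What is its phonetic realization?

/s/ — word-initial; rule 3 does not apply here → [s].
/ɡ/ — between /o/ and /f/; rule 4 does not apply here → [ɡ].
/f/ (between /ɡ/ and /e/) fails the environment for rule 3, so it stays [f].
/f/ meets the environment for rule 3 (between two vowels) → [v].
/s/ (between /i/ and /u/): between two vowels, so rule 3 applies → [z].

[soɡfevizurev]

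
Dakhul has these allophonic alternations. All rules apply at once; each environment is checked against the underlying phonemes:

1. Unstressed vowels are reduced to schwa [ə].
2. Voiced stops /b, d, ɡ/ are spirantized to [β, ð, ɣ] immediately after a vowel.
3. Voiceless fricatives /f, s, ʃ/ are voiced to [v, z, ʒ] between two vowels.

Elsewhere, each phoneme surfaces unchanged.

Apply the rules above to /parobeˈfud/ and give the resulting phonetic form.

/p/ (word-initial): no rule targets it → [p].
/a/ (between /p/ and /r/) occurs in an unstressed syllable → [ə] by rule 1.
/r/ stays [r].
Rule 1 applies to /o/ (between /r/ and /b/: in an unstressed syllable) → [ə].
/b/ — between /o/ and /e/, immediately after a vowel — surfaces as [β] (rule 2).
Rule 1 applies to /e/ (between /b/ and /f/: in an unstressed syllable) → [ə].
/f/ (between /e/ and /u/) occurs between two vowels → [v] by rule 3.
/u/ — between /f/ and /d/; rule 1 does not apply here → [u].
/d/ — word-final, immediately after a vowel — surfaces as [ð] (rule 2).

[pərəβəˈvuð]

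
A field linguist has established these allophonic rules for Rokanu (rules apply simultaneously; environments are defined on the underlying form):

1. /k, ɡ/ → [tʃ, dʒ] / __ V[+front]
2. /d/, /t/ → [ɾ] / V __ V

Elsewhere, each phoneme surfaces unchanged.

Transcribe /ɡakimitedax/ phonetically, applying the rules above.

/ɡ/ (word-initial) fails the environment for rule 1, so it stays [ɡ].
/a/ (between /ɡ/ and /k/) is unaffected → [a].
/k/ (between /a/ and /i/) occurs before a front vowel → [tʃ] by rule 1.
/i/ (between /k/ and /m/): no rule targets it → [i].
/m/ — not in any rule's target class → [m].
/i/ stays [i].
/t/ meets the environment for rule 2 (between two vowels) → [ɾ].
/e/ — not in any rule's target class → [e].
Rule 2 applies to /d/ (between /e/ and /a/: between two vowels) → [ɾ].
/a/ (between /d/ and /x/) is unaffected → [a].
/x/ (word-final): no rule targets it → [x].

[ɡatʃimiɾeɾax]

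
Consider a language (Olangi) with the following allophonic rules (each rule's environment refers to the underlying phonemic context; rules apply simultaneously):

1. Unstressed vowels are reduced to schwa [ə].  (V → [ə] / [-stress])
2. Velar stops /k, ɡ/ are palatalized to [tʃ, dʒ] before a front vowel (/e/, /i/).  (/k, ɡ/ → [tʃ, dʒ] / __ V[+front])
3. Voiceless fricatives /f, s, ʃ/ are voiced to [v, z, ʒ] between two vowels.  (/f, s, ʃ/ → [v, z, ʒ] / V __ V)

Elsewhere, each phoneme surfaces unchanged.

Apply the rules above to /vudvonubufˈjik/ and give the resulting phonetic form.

[vədvənəbəfˈjik]

/v/ — not in any rule's target class → [v].
/u/ (between /v/ and /d/) occurs in an unstressed syllable → [ə] by rule 1.
/d/ (between /u/ and /v/): no rule targets it → [d].
/v/ stays [v].
/o/ meets the environment for rule 1 (in an unstressed syllable) → [ə].
/n/ (between /o/ and /u/): no rule targets it → [n].
/u/ meets the environment for rule 1 (in an unstressed syllable) → [ə].
/b/ (between /u/ and /u/) is unaffected → [b].
/u/ — between /b/ and /f/, in an unstressed syllable — surfaces as [ə] (rule 1).
/f/ (between /u/ and /j/) fails the environment for rule 3, so it stays [f].
/j/ (between /f/ and /i/): no rule targets it → [j].
/i/ (between /j/ and /k/) is in the target of rule 1 but the environment (in an unstressed syllable) is not met → [i].
/k/ — word-final; rule 2 does not apply here → [k].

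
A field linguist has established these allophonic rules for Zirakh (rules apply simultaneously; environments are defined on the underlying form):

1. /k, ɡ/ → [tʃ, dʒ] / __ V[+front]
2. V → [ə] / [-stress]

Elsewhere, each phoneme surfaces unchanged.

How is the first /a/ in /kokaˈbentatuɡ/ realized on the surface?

[ə]

/a/ — between /k/ and /b/, in an unstressed syllable — surfaces as [ə] (rule 2).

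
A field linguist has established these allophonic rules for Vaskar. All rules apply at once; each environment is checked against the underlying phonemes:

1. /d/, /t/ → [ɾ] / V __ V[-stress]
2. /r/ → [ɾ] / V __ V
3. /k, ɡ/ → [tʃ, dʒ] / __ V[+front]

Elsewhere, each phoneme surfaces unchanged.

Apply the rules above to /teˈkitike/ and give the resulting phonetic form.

/t/ (word-initial) is in the target of rule 1 but the environment (between a vowel and a following unstressed vowel) is not met → [t].
/e/ (between /t/ and /k/) is unaffected → [e].
Rule 3 applies to /k/ (between /e/ and /i/: before a front vowel) → [tʃ].
/i/ (between /k/ and /t/) is unaffected → [i].
/t/ (between /i/ and /i/) occurs between a vowel and a following unstressed vowel → [ɾ] by rule 1.
/i/ (between /t/ and /k/) is unaffected → [i].
Rule 3 applies to /k/ (between /i/ and /e/: before a front vowel) → [tʃ].
/e/ (word-final) is unaffected → [e].

[teˈtʃiɾitʃe]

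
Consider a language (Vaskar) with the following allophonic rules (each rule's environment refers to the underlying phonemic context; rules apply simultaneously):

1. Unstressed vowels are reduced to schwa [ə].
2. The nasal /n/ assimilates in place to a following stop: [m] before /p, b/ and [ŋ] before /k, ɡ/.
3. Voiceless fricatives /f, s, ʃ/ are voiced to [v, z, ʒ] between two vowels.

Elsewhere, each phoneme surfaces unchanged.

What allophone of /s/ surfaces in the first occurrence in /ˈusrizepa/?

/s/ (between /u/ and /r/): rule 3 targets it, but not between two vowels → unchanged [s].

[s]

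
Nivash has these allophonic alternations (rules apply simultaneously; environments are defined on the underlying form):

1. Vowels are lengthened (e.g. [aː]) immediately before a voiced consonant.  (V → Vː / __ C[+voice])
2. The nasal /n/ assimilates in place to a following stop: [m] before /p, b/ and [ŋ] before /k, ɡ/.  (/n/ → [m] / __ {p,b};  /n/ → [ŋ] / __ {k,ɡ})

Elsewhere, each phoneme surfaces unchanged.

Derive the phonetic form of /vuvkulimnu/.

/v/ (word-initial) is unaffected → [v].
/u/ — between /v/ and /v/, before a voiced consonant — surfaces as [uː] (rule 1).
/v/ (between /u/ and /k/) is unaffected → [v].
/k/ stays [k].
/u/ (between /k/ and /l/) occurs before a voiced consonant → [uː] by rule 1.
/l/ (between /u/ and /i/) is unaffected → [l].
/i/ (between /l/ and /m/): before a voiced consonant, so rule 1 applies → [iː].
/m/ (between /i/ and /n/): no rule targets it → [m].
/n/ (between /m/ and /u/): rule 2 targets it, but not before a labial or velar stop → unchanged [n].
/u/ — word-final; rule 1 does not apply here → [u].

[vuːvkuːliːmnu]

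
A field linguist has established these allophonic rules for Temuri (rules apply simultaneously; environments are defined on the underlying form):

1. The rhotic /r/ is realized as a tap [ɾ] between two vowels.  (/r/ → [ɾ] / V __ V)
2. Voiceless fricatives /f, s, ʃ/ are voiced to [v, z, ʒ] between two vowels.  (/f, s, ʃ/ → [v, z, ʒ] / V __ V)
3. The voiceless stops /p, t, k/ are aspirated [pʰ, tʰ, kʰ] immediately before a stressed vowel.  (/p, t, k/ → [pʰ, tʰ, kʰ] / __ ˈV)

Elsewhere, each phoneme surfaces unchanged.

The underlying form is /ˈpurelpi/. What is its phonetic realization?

[ˈpʰuɾelpi]

/p/ (word-initial) occurs immediately before a stressed vowel → [pʰ] by rule 3.
/u/ — not in any rule's target class → [u].
/r/ meets the environment for rule 1 (between two vowels) → [ɾ].
/e/ — not in any rule's target class → [e].
/l/ stays [l].
/p/ — between /l/ and /i/; rule 3 does not apply here → [p].
/i/ — not in any rule's target class → [i].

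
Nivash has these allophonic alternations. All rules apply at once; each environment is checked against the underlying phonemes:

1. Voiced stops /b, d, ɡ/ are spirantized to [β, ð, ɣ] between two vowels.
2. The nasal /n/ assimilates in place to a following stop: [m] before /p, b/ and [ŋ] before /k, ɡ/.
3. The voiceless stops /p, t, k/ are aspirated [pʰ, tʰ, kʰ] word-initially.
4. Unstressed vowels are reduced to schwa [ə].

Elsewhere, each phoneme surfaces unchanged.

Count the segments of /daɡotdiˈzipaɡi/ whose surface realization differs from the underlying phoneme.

7

Segments that undergo a rule: /a/ → [ə] (rule 4); /ɡ/ → [ɣ] (rule 1); /o/ → [ə] (rule 4); /i/ → [ə] (rule 4); /a/ → [ə] (rule 4); /ɡ/ → [ɣ] (rule 1); /i/ → [ə] (rule 4).
All other segments surface unchanged.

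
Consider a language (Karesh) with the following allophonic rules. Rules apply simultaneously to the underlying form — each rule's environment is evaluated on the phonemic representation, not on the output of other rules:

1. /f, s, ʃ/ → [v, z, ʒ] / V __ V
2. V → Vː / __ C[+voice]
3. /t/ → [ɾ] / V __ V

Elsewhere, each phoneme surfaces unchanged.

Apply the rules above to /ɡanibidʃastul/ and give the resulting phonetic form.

[ɡaːniːbiːdʃastuːl]

/ɡ/ stays [ɡ].
/a/ (between /ɡ/ and /n/) occurs before a voiced consonant → [aː] by rule 2.
/n/ stays [n].
/i/ — between /n/ and /b/, before a voiced consonant — surfaces as [iː] (rule 2).
/b/ — not in any rule's target class → [b].
/i/ meets the environment for rule 2 (before a voiced consonant) → [iː].
/d/ stays [d].
/ʃ/ (between /d/ and /a/) is in the target of rule 1 but the environment (between two vowels) is not met → [ʃ].
/a/ (between /ʃ/ and /s/) fails the environment for rule 2, so it stays [a].
/s/ — between /a/ and /t/; rule 1 does not apply here → [s].
/t/ (between /s/ and /u/) fails the environment for rule 3, so it stays [t].
/u/ (between /t/ and /l/) occurs before a voiced consonant → [uː] by rule 2.
/l/ stays [l].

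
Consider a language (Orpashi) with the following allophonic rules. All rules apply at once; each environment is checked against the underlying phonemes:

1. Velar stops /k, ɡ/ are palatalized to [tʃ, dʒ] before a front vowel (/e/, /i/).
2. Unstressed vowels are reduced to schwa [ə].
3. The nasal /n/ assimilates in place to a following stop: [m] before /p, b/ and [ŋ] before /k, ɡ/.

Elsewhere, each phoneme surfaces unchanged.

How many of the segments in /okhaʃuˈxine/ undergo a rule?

4

Segments that undergo a rule: /o/ → [ə] (rule 2); /a/ → [ə] (rule 2); /u/ → [ə] (rule 2); /e/ → [ə] (rule 2).
All other segments surface unchanged.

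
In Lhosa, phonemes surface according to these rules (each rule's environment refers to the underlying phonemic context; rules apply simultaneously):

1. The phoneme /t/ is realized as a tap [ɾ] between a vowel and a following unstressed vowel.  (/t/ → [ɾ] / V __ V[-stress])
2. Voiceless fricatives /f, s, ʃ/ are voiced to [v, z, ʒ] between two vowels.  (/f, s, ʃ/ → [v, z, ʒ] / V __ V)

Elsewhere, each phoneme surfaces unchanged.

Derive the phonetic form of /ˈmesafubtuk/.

[ˈmezavubtuk]

Rule 2 applies to /s/ (between /e/ and /a/: between two vowels) → [z].
/f/ (between /a/ and /u/) occurs between two vowels → [v] by rule 2.
/t/ (between /b/ and /u/): rule 1 targets it, but not between a vowel and a following unstressed vowel → unchanged [t].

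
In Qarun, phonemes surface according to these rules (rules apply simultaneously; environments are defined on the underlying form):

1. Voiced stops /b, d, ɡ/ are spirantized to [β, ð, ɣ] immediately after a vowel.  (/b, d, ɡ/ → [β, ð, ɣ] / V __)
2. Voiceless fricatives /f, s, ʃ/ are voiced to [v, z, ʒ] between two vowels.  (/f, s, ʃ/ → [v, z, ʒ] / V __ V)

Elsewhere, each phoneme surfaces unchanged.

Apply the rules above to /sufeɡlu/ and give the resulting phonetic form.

[suveɣlu]

/s/ (word-initial) fails the environment for rule 2, so it stays [s].
/u/ (between /s/ and /f/): no rule targets it → [u].
/f/ — between /u/ and /e/, between two vowels — surfaces as [v] (rule 2).
/e/ (between /f/ and /ɡ/) is unaffected → [e].
Rule 1 applies to /ɡ/ (between /e/ and /l/: immediately after a vowel) → [ɣ].
/l/ — not in any rule's target class → [l].
/u/ (word-final) is unaffected → [u].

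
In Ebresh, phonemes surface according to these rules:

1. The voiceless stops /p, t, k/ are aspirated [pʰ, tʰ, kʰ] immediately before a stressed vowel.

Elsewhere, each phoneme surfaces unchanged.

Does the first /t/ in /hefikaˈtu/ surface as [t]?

/t/ (between /a/ and /u/): immediately before a stressed vowel, so rule 1 applies → [tʰ].
The actual realization is [tʰ], not [t].

No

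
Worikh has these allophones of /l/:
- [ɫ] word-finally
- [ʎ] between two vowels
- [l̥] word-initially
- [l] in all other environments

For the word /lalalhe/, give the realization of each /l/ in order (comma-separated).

[l̥], [ʎ], [l]

Occurrence 1 (position 1): word-initially → [l̥].
Occurrence 2 (position 3): between two vowels → [ʎ].
Occurrence 3 (position 5): no conditioning environment matches → elsewhere allophone [l].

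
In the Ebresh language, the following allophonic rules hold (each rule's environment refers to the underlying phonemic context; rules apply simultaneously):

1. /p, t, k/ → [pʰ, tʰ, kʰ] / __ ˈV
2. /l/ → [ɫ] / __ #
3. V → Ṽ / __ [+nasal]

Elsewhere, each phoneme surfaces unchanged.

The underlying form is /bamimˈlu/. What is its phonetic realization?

[bãmĩmˈlu]

/b/ (word-initial): no rule targets it → [b].
/a/ meets the environment for rule 3 (before a nasal consonant) → [ã].
/m/ stays [m].
/i/ (between /m/ and /m/) occurs before a nasal consonant → [ĩ] by rule 3.
/m/ stays [m].
/l/ (between /m/ and /u/) fails the environment for rule 2, so it stays [l].
/u/ (word-final): rule 3 targets it, but not before a nasal consonant → unchanged [u].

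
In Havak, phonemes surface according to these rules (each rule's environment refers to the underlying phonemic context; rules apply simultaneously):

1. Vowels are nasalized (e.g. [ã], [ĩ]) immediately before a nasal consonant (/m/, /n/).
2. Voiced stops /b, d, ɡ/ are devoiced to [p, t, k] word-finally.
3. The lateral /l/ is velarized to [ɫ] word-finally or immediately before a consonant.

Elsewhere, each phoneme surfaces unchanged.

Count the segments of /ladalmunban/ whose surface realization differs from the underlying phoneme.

Segments that undergo a rule: /l/ → [ɫ] (rule 3); /u/ → [ũ] (rule 1); /a/ → [ã] (rule 1).
All other segments surface unchanged.

3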